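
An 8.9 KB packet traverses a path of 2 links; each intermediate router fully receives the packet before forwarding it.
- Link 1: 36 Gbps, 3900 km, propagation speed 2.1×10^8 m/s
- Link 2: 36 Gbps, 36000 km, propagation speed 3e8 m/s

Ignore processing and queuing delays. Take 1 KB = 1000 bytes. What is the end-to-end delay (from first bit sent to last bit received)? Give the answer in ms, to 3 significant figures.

139 ms

L = 71200 bits.
Transmission delay per hop = L/R = 71200/36000000000 = 0.00197778 ms; 2 hops → 0.00395556 ms.
Propagation delays (d/s per hop): 18.5714, 120 ms; sum = 138.571 ms.
End-to-end = 139 ms.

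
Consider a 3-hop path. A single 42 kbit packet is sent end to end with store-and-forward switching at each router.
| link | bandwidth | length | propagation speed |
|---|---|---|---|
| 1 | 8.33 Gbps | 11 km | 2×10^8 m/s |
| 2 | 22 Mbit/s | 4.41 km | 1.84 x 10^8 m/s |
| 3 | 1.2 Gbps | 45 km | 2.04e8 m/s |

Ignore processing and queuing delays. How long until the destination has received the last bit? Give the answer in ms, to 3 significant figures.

2.25 ms

L = 42000 bits.
Transmission delays (L/R per hop): 0.00504202, 1.90909, 0.035 ms; sum = 1.94913 ms.
Propagation delays (d/s per hop): 0.055, 0.0239674, 0.220588 ms; sum = 0.299556 ms.
End-to-end = 2.25 ms.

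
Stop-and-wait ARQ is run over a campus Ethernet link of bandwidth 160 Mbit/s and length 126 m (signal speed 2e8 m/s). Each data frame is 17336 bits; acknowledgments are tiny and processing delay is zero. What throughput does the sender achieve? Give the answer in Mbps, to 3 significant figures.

t_tx = L/R = 17336/160000000 = 0.00010835 s.
t_prop = 126/200000000 = 6.3e-07 s; RTT = 1.26e-06 s.
Cycle = t_tx + RTT = 0.00010961 s.
Throughput = L / cycle = 17336 / 0.00010961 = 158 Mbps.

158 Mbps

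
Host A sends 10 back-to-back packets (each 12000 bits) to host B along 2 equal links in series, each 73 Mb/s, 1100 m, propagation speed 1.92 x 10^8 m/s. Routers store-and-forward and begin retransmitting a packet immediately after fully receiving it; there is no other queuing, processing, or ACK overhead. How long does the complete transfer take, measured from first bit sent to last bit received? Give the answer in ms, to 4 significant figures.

Per-hop transmission t_tx = L/R = 12000/73000000 = 0.164384 ms.
Per-hop propagation t_prop = 1100/192000000 = 0.00572917 ms.
Pipeline fill: first packet needs 2·t_tx to clear all hops; remaining 9 packets each add one t_tx.
Total = (2+10-1)·t_tx + 2·t_prop = 11·0.164384 + 2·0.00572917 = 1.820 ms.

1.820 ms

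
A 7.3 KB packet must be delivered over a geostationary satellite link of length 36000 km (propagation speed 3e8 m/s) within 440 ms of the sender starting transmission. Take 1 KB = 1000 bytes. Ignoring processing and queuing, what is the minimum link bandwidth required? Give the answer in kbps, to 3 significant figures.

183 kbps

L = 58400 bits.
Propagation delay = 36000000 / 300000000 = 120 ms.
Transmission budget = 440 − 120 = 320 ms.
R ≥ L / t_tx = 58400 bits / 0.32 s = 183 kbps.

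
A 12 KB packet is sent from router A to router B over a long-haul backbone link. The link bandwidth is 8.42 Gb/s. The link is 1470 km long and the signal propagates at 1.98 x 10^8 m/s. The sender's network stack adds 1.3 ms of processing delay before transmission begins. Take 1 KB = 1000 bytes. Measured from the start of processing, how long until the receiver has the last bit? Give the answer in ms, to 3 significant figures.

8.74 ms

L = 96000 bits.
Transmission delay = L/R = 96000 / 8420000000 = 0.0114014 ms.
Propagation delay = d/s = 1470000 m / 198000000 m/s = 7.42424 ms.
Plus processing delay 1.3 ms = 1.3 ms.
Total = 8.74 ms.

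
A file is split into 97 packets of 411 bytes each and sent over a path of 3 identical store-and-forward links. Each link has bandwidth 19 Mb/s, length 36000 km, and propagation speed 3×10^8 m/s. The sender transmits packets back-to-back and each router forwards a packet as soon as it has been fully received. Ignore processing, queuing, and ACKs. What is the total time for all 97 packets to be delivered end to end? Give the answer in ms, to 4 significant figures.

Per-hop transmission t_tx = L/R = 3288/19000000 = 0.173053 ms.
Per-hop propagation t_prop = 36000000/300000000 = 120 ms.
Pipeline fill: first packet needs 3·t_tx to clear all hops; remaining 96 packets each add one t_tx.
Total = (3+97-1)·t_tx + 3·t_prop = 99·0.173053 + 3·120 = 377.1 ms.

377.1 ms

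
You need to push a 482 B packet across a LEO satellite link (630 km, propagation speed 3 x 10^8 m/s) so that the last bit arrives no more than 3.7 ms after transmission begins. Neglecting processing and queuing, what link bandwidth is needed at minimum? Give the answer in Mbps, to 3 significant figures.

L = 3856 bits.
Propagation delay = 630000 / 300000000 = 2.1 ms.
Transmission budget = 3.7 − 2.1 = 1.6 ms.
R ≥ L / t_tx = 3856 bits / 0.0016 s = 2.41 Mbps.

2.41 Mbps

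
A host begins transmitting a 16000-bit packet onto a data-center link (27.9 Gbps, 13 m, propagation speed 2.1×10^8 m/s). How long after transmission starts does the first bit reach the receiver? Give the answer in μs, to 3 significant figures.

0.0619 μs

First bit experiences only propagation delay: d/s = 13/210000000 = 0.0619 μs.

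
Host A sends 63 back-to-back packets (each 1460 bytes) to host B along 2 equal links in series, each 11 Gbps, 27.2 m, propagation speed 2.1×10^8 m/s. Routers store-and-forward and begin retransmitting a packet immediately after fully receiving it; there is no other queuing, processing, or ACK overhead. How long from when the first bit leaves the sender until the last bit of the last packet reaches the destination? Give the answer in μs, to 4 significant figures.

68.22 μs

Per-hop transmission t_tx = L/R = 11680/11000000000 = 1.06182 μs.
Per-hop propagation t_prop = 27.2/210000000 = 0.129524 μs.
Pipeline fill: first packet needs 2·t_tx to clear all hops; remaining 62 packets each add one t_tx.
Total = (2+63-1)·t_tx + 2·t_prop = 64·1.06182 + 2·0.129524 = 68.22 μs.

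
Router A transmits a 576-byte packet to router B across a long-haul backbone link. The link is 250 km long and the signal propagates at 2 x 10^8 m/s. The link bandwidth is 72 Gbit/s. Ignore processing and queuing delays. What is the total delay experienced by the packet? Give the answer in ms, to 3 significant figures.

1.25 ms

L = 576 × 8 = 4608 bits.
Transmission delay = L/R = 4608 / 72000000000 = 6.4e-05 ms.
Propagation delay = d/s = 250000 m / 200000000 m/s = 1.25 ms.
Total = 1.25 ms.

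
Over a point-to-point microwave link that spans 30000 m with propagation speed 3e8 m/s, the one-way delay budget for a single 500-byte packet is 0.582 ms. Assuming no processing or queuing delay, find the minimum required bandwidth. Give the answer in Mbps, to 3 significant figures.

L = 4000 bits.
Propagation delay = 30000 / 300000000 = 0.1 ms.
Transmission budget = 0.582 − 0.1 = 0.482 ms.
R ≥ L / t_tx = 4000 bits / 0.000482 s = 8.30 Mbps.

8.30 Mbps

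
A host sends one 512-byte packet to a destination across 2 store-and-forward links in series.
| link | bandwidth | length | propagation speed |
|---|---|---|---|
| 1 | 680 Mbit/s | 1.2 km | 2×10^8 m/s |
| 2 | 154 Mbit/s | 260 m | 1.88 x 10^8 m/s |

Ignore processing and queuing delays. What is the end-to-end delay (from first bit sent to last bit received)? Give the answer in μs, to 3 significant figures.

40.0 μs

L = 512 × 8 = 4096 bits.
Transmission delays (L/R per hop): 6.02353, 26.5974 μs; sum = 32.6209 μs.
Propagation delays (d/s per hop): 6, 1.38298 μs; sum = 7.38298 μs.
End-to-end = 40.0 μs.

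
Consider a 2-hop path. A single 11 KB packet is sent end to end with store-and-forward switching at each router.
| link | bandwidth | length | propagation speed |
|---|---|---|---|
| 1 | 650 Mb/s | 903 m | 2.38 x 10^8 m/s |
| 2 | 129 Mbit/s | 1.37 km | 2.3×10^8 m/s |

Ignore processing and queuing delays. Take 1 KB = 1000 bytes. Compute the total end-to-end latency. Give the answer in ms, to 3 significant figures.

0.827 ms

L = 88000 bits.
Transmission delays (L/R per hop): 0.135385, 0.682171 ms; sum = 0.817555 ms.
Propagation delays (d/s per hop): 0.00379412, 0.00595652 ms; sum = 0.00975064 ms.
End-to-end = 0.827 ms.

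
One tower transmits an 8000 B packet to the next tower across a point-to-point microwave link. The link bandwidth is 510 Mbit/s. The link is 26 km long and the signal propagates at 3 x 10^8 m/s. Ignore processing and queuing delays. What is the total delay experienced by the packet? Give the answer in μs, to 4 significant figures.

212.2 μs

L = 8000 × 8 = 64000 bits.
Transmission delay = L/R = 64000 / 510000000 = 125.49 μs.
Propagation delay = d/s = 26000 m / 300000000 m/s = 86.6667 μs.
Total = 212.2 μs.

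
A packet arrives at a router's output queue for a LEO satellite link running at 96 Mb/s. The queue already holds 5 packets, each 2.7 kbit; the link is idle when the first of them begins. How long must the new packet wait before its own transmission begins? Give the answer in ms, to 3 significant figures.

0.141 ms

Each queued packet: L/R = 2700/96000000 = 0.028125 ms.
5 queued → 0.140625 ms.
Queuing delay = 0.141 ms.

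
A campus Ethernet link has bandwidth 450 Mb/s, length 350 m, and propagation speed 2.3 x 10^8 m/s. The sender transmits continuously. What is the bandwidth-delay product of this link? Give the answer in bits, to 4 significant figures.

Propagation delay = 350 / 2.3e+08 = 1.52174e-06 s.
BDP = R × t_prop = 450000000 × 1.52174e-06 = 684.783 bits.

684.8 bits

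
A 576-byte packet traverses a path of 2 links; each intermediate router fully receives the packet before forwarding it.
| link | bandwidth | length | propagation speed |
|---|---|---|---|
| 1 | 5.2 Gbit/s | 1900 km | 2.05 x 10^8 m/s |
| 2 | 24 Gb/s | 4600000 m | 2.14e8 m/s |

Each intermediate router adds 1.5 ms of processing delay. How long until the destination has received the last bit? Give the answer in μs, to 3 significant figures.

L = 576 × 8 = 4608 bits.
Transmission delays (L/R per hop): 0.886154, 0.192 μs; sum = 1.07815 μs.
Propagation delays (d/s per hop): 9268.29, 21495.3 μs; sum = 30763.6 μs.
Processing at 1 router(s): 1 × 1.5 ms = 1500 μs.
End-to-end = 32300 μs.

32300 μs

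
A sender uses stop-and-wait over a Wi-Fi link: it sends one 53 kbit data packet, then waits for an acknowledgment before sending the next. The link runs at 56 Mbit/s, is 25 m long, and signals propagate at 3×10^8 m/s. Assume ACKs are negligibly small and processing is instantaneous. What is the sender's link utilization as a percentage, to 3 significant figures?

100 %

t_tx = L/R = 53000/56000000 = 0.000946429 s.
t_prop = 25/300000000 = 8.33333e-08 s; RTT = 1.66667e-07 s.
Cycle = t_tx + RTT = 0.000946595 s.
Utilization = t_tx / cycle = 0.000946429/0.000946595 = 100 %.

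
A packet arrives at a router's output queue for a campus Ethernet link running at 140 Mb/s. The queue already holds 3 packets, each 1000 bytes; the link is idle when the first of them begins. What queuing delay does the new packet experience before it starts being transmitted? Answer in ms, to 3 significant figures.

0.171 ms

Each queued packet: L/R = 8000/140000000 = 0.0571429 ms.
3 queued → 0.171429 ms.
Queuing delay = 0.171 ms.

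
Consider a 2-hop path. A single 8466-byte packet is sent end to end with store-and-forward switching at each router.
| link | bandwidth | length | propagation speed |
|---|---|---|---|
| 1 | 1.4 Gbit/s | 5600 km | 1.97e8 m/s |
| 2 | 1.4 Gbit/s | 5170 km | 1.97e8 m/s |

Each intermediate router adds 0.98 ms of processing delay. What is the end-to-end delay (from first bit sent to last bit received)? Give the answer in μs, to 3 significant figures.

55700 μs

L = 8466 × 8 = 67728 bits.
Transmission delay per hop = L/R = 67728/1400000000 = 48.3771 μs; 2 hops → 96.7543 μs.
Propagation delays (d/s per hop): 28426.4, 26243.7 μs; sum = 54670.1 μs.
Processing at 1 router(s): 1 × 0.98 ms = 980 μs.
End-to-end = 55700 μs.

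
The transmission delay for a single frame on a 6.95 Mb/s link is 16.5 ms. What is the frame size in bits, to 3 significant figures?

L = R × t_tx = 6950000 b/s × 0.0165 s = 114675 bits.

115000 bits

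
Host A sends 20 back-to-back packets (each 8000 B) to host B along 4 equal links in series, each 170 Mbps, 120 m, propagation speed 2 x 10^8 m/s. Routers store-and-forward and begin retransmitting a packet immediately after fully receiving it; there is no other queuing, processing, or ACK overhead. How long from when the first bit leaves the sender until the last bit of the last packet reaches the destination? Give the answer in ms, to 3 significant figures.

8.66 ms

Per-hop transmission t_tx = L/R = 64000/170000000 = 0.376471 ms.
Per-hop propagation t_prop = 120/200000000 = 0.0006 ms.
Pipeline fill: first packet needs 4·t_tx to clear all hops; remaining 19 packets each add one t_tx.
Total = (4+20-1)·t_tx + 4·t_prop = 23·0.376471 + 4·0.0006 = 8.66 ms.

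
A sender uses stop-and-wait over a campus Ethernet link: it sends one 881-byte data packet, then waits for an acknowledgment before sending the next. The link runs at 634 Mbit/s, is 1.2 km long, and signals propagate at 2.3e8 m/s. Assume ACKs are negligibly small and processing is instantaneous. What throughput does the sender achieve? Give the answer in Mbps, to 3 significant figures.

t_tx = L/R = 7048/634000000 = 1.11167e-05 s.
t_prop = 1200/2.3e+08 = 5.21739e-06 s; RTT = 1.04348e-05 s.
Cycle = t_tx + RTT = 2.15515e-05 s.
Throughput = L / cycle = 7048 / 2.15515e-05 = 327 Mbps.

327 Mbps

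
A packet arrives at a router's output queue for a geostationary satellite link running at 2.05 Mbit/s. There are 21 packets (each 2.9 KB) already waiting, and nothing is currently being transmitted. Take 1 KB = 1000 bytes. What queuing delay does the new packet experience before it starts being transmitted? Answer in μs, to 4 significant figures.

Each queued packet: L/R = 23200/2.05e+06 = 11317.1 μs.
21 queued → 237659 μs.
Queuing delay = 237700 μs.

237700 μs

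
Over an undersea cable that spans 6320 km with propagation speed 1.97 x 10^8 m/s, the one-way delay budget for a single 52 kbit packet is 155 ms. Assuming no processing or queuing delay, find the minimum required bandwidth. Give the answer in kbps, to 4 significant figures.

423.0 kbps

Propagation delay = 6320000 / 197000000 = 32.0812 ms.
Transmission budget = 155 − 32.0812 = 122.919 ms.
R ≥ L / t_tx = 52000 bits / 0.122919 s = 423.0 kbps.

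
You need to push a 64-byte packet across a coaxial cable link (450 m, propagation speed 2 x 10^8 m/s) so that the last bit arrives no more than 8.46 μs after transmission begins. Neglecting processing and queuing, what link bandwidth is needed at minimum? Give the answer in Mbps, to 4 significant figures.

L = 512 bits.
Propagation delay = 450 / 200000000 = 2.25 μs.
Transmission budget = 8.46 − 2.25 = 6.21 μs.
R ≥ L / t_tx = 512 bits / 6.21e-06 s = 82.45 Mbps.

82.45 Mbps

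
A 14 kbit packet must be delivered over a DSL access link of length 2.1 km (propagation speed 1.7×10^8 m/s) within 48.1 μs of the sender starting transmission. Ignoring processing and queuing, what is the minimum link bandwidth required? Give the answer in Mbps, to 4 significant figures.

Propagation delay = 2100 / 170000000 = 12.3529 μs.
Transmission budget = 48.1 − 12.3529 = 35.7471 μs.
R ≥ L / t_tx = 14000 bits / 3.57471e-05 s = 391.6 Mbps.

391.6 Mbps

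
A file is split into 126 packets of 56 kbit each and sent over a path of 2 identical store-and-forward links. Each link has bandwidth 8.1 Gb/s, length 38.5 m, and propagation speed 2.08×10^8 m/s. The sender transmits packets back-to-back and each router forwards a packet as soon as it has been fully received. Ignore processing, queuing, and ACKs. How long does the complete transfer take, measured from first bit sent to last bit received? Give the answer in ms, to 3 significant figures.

0.878 ms

Per-hop transmission t_tx = L/R = 56000/8100000000 = 0.00691358 ms.
Per-hop propagation t_prop = 38.5/208000000 = 0.000185096 ms.
Pipeline fill: first packet needs 2·t_tx to clear all hops; remaining 125 packets each add one t_tx.
Total = (2+126-1)·t_tx + 2·t_prop = 127·0.00691358 + 2·0.000185096 = 0.878 ms.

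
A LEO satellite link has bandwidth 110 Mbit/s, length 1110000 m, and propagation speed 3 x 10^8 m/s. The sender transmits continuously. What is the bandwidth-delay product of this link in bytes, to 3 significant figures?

Propagation delay = 1110000 / 300000000 = 0.0037 s.
BDP = R × t_prop = 110000000 × 0.0037 = 407000 bits.
In bytes: 407000/8 = 50900 bytes.

50900 bytes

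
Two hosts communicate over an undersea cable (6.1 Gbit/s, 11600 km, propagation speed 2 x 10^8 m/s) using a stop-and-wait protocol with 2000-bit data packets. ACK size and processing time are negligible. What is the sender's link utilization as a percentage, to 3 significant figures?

t_tx = L/R = 2000/6100000000 = 3.27869e-07 s.
t_prop = 11600000/200000000 = 0.058 s; RTT = 0.116 s.
Cycle = t_tx + RTT = 0.116 s.
Utilization = t_tx / cycle = 3.27869e-07/0.116 = 0.000283 %.

0.000283 %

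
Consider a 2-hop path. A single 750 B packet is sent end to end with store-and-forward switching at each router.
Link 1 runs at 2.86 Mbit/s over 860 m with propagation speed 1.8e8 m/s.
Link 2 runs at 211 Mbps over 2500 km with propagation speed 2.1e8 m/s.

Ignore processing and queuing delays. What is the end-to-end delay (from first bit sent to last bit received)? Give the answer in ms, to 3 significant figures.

L = 750 × 8 = 6000 bits.
Transmission delays (L/R per hop): 2.0979, 0.028436 ms; sum = 2.12634 ms.
Propagation delays (d/s per hop): 0.00477778, 11.9048 ms; sum = 11.9095 ms.
End-to-end = 14.0 ms.

14.0 ms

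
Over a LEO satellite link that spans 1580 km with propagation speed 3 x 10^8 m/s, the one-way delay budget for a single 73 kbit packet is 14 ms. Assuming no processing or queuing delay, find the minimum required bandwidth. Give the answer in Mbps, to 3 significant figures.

Propagation delay = 1580000 / 300000000 = 5.26667 ms.
Transmission budget = 14 − 5.26667 = 8.73333 ms.
R ≥ L / t_tx = 73000 bits / 0.00873333 s = 8.36 Mbps.

8.36 Mbps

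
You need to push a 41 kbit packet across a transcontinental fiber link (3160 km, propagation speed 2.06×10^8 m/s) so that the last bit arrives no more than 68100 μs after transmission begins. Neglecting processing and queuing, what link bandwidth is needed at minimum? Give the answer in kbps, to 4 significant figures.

Propagation delay = 3160000 / 206000000 = 15339.8 μs.
Transmission budget = 68100 − 15339.8 = 52760.2 μs.
R ≥ L / t_tx = 41000 bits / 0.0527602 s = 777.1 kbps.

777.1 kbps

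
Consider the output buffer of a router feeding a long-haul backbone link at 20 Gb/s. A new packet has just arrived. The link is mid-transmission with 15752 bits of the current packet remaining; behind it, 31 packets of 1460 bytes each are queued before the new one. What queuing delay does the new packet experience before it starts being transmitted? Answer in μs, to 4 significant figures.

Each queued packet: L/R = 11680/20000000000 = 0.584 μs.
31 queued → 18.104 μs.
Plus remaining 15752 bits of current packet: 0.7876 μs.
Queuing delay = 18.89 μs.

18.89 μs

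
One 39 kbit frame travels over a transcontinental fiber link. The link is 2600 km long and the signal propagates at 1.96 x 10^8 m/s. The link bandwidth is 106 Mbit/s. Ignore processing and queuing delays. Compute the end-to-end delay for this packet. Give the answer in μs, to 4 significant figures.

L = 39000 bits.
Transmission delay = L/R = 39000 / 106000000 = 367.925 μs.
Propagation delay = d/s = 2600000 m / 196000000 m/s = 13265.3 μs.
Total = 13630 μs.

13630 μs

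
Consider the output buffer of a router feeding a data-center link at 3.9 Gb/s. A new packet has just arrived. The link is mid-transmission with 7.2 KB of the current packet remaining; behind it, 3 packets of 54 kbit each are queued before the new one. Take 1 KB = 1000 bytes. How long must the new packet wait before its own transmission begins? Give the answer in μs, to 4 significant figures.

Each queued packet: L/R = 54000/3900000000 = 13.8462 μs.
3 queued → 41.5385 μs.
Plus remaining 57600 bits of current packet: 14.7692 μs.
Queuing delay = 56.31 μs.

56.31 μs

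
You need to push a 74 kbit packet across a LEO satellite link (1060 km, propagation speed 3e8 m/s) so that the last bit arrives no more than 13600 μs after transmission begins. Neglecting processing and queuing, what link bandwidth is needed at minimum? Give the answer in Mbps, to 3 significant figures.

7.35 Mbps

Propagation delay = 1060000 / 300000000 = 3533.33 μs.
Transmission budget = 13600 − 3533.33 = 10066.7 μs.
R ≥ L / t_tx = 74000 bits / 0.0100667 s = 7.35 Mbps.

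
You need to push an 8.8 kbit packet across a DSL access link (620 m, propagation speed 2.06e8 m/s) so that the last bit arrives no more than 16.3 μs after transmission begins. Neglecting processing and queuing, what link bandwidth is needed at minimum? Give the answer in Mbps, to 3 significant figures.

662 Mbps

Propagation delay = 620 / 206000000 = 3.00971 μs.
Transmission budget = 16.3 − 3.00971 = 13.2903 μs.
R ≥ L / t_tx = 8800 bits / 1.32903e-05 s = 662 Mbps.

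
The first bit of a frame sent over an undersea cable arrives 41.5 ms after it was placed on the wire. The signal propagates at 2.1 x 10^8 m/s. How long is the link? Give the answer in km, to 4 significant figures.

8715 km

d = s × t_prop = 210000000 × 0.0415 = 8715 km.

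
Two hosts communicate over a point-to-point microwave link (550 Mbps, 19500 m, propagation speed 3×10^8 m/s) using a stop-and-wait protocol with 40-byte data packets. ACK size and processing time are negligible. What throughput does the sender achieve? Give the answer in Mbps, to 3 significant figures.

2.45 Mbps

t_tx = L/R = 320/550000000 = 5.81818e-07 s.
t_prop = 19500/300000000 = 6.5e-05 s; RTT = 0.00013 s.
Cycle = t_tx + RTT = 0.000130582 s.
Throughput = L / cycle = 320 / 0.000130582 = 2.45 Mbps.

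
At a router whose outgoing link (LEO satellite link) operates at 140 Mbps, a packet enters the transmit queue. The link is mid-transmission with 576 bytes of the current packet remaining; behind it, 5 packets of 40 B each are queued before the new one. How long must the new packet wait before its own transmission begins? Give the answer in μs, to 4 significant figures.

Each queued packet: L/R = 320/140000000 = 2.28571 μs.
5 queued → 11.4286 μs.
Plus remaining 4608 bits of current packet: 32.9143 μs.
Queuing delay = 44.34 μs.

44.34 μs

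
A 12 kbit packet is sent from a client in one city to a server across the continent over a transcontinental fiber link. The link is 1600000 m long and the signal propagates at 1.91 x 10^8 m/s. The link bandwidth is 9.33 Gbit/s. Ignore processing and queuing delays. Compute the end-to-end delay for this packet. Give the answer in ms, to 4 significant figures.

8.378 ms

L = 12000 bits.
Transmission delay = L/R = 12000 / 9330000000 = 0.00128617 ms.
Propagation delay = d/s = 1600000 m / 191000000 m/s = 8.37696 ms.
Total = 8.378 ms.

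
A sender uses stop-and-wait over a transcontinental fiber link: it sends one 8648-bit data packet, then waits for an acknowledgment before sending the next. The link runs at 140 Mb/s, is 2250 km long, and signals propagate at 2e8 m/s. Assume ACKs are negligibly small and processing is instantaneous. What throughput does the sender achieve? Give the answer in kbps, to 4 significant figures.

383.3 kbps

t_tx = L/R = 8648/140000000 = 6.17714e-05 s.
t_prop = 2250000/200000000 = 0.01125 s; RTT = 0.0225 s.
Cycle = t_tx + RTT = 0.0225618 s.
Throughput = L / cycle = 8648 / 0.0225618 = 383.3 kbps.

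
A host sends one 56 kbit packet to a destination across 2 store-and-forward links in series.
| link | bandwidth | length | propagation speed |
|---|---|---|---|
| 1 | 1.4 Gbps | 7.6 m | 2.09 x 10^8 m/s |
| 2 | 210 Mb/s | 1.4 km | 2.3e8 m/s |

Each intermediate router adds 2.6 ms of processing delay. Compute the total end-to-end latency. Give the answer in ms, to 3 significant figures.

2.91 ms

L = 56000 bits.
Transmission delays (L/R per hop): 0.04, 0.266667 ms; sum = 0.306667 ms.
Propagation delays (d/s per hop): 3.63636e-05, 0.00608696 ms; sum = 0.00612332 ms.
Processing at 1 router(s): 1 × 2.6 ms = 2.6 ms.
End-to-end = 2.91 ms.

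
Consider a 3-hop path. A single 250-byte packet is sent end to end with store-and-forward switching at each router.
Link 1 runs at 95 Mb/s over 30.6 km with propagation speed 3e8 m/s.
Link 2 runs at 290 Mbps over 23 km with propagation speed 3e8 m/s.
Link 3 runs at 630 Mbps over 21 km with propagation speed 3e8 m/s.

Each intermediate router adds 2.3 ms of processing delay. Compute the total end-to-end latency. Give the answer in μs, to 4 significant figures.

L = 250 × 8 = 2000 bits.
Transmission delays (L/R per hop): 21.0526, 6.89655, 3.1746 μs; sum = 31.1238 μs.
Propagation delays (d/s per hop): 102, 76.6667, 70 μs; sum = 248.667 μs.
Processing at 2 router(s): 2 × 2.3 ms = 4600 μs.
End-to-end = 4880 μs.

4880 μs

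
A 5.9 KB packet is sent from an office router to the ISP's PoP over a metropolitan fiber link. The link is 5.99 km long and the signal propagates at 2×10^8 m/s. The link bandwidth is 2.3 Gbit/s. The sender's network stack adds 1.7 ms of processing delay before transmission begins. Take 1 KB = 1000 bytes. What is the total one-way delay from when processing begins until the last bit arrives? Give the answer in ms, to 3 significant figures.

1.75 ms

L = 47200 bits.
Transmission delay = L/R = 47200 / 2300000000 = 0.0205217 ms.
Propagation delay = d/s = 5990 m / 200000000 m/s = 0.02995 ms.
Plus processing delay 1.7 ms = 1.7 ms.
Total = 1.75 ms.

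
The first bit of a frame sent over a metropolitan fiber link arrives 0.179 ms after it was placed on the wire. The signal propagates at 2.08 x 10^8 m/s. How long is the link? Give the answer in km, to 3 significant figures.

37.2 km

d = s × t_prop = 208000000 × 0.000179 = 37.2 km.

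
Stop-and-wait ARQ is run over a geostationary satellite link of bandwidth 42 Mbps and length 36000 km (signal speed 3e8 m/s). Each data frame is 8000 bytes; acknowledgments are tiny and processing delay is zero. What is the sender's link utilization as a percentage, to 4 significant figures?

t_tx = L/R = 64000/42000000 = 0.00152381 s.
t_prop = 36000000/300000000 = 0.12 s; RTT = 0.24 s.
Cycle = t_tx + RTT = 0.241524 s.
Utilization = t_tx / cycle = 0.00152381/0.241524 = 0.6309 %.

0.6309 %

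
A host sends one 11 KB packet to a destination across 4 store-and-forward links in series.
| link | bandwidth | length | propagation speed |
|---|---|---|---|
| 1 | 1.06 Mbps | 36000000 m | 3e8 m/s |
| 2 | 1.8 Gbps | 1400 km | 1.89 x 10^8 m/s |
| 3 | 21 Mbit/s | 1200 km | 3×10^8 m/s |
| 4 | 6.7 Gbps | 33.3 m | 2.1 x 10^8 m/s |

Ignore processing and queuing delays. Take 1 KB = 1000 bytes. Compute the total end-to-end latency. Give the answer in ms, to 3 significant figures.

L = 88000 bits.
Transmission delays (L/R per hop): 83.0189, 0.0488889, 4.19048, 0.0131343 ms; sum = 87.2714 ms.
Propagation delays (d/s per hop): 120, 7.40741, 4, 0.000158571 ms; sum = 131.408 ms.
End-to-end = 219 ms.

219 ms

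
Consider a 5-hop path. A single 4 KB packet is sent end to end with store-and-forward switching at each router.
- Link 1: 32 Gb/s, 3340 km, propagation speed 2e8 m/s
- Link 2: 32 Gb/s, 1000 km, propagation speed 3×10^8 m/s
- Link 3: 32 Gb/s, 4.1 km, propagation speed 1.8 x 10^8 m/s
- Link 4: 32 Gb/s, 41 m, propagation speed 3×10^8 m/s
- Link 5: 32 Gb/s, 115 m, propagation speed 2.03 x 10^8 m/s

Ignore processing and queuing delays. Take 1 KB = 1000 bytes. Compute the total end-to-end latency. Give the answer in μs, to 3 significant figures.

20100 μs

L = 32000 bits.
Transmission delay per hop = L/R = 32000/32000000000 = 1 μs; 5 hops → 5 μs.
Propagation delays (d/s per hop): 16700, 3333.33, 22.7778, 0.136667, 0.566502 μs; sum = 20056.8 μs.
End-to-end = 20100 μs.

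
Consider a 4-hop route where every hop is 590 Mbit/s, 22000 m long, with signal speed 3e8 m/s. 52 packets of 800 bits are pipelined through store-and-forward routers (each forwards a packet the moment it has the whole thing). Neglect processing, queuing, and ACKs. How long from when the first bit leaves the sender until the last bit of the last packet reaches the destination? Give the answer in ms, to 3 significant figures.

Per-hop transmission t_tx = L/R = 800/590000000 = 0.00135593 ms.
Per-hop propagation t_prop = 22000/300000000 = 0.0733333 ms.
Pipeline fill: first packet needs 4·t_tx to clear all hops; remaining 51 packets each add one t_tx.
Total = (4+52-1)·t_tx + 4·t_prop = 55·0.00135593 + 4·0.0733333 = 0.368 ms.

0.368 ms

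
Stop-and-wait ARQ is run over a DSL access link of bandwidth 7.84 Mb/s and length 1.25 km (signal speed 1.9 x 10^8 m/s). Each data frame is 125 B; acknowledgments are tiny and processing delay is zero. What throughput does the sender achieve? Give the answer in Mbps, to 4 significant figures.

t_tx = L/R = 1000/7840000 = 0.000127551 s.
t_prop = 1250/190000000 = 6.57895e-06 s; RTT = 1.31579e-05 s.
Cycle = t_tx + RTT = 0.000140709 s.
Throughput = L / cycle = 1000 / 0.000140709 = 7.107 Mbps.

7.107 Mbps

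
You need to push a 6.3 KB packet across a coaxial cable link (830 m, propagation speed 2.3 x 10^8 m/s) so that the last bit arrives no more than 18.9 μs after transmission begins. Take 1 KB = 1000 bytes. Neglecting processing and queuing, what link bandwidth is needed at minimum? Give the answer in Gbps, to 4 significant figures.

3.296 Gbps

L = 50400 bits.
Propagation delay = 830 / 2.3e+08 = 3.6087 μs.
Transmission budget = 18.9 − 3.6087 = 15.2913 μs.
R ≥ L / t_tx = 50400 bits / 1.52913e-05 s = 3.296 Gbps.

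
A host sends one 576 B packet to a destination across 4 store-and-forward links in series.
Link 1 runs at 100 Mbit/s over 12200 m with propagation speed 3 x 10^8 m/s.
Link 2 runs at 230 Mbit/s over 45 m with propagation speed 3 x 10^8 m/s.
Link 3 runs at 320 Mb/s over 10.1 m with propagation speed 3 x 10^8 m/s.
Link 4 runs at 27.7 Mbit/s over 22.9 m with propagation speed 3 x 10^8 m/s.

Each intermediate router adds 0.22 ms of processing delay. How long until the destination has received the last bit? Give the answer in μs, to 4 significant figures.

947.8 μs

L = 576 × 8 = 4608 bits.
Transmission delays (L/R per hop): 46.08, 20.0348, 14.4, 166.354 μs; sum = 246.869 μs.
Propagation delays (d/s per hop): 40.6667, 0.15, 0.0336667, 0.0763333 μs; sum = 40.9267 μs.
Processing at 3 router(s): 3 × 0.22 ms = 660 μs.
End-to-end = 947.8 μs.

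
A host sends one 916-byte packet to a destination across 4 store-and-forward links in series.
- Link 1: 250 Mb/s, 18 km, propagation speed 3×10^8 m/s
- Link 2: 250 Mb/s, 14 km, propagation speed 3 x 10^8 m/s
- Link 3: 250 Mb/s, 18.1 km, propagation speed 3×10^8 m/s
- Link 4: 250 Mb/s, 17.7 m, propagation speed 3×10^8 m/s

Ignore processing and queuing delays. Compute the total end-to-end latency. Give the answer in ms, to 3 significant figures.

L = 916 × 8 = 7328 bits.
Transmission delay per hop = L/R = 7328/250000000 = 0.029312 ms; 4 hops → 0.117248 ms.
Propagation delays (d/s per hop): 0.06, 0.0466667, 0.0603333, 5.9e-05 ms; sum = 0.167059 ms.
End-to-end = 0.284 ms.

0.284 ms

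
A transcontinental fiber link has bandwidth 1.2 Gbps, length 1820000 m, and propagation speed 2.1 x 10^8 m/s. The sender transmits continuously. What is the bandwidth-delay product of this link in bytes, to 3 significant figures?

1300000 bytes

Propagation delay = 1820000 / 210000000 = 0.00866667 s.
BDP = R × t_prop = 1200000000 × 0.00866667 = 10400000 bits.
In bytes: 10400000/8 = 1300000 bytes.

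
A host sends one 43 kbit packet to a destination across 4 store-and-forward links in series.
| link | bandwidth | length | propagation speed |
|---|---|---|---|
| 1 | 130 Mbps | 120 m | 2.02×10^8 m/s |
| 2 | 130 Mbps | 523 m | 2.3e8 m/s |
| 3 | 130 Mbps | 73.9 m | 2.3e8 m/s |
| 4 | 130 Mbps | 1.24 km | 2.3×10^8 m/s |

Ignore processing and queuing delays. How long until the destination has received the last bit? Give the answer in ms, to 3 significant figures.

1.33 ms

L = 43000 bits.
Transmission delay per hop = L/R = 43000/130000000 = 0.330769 ms; 4 hops → 1.32308 ms.
Propagation delays (d/s per hop): 0.000594059, 0.00227391, 0.000321304, 0.0053913 ms; sum = 0.00858058 ms.
End-to-end = 1.33 ms.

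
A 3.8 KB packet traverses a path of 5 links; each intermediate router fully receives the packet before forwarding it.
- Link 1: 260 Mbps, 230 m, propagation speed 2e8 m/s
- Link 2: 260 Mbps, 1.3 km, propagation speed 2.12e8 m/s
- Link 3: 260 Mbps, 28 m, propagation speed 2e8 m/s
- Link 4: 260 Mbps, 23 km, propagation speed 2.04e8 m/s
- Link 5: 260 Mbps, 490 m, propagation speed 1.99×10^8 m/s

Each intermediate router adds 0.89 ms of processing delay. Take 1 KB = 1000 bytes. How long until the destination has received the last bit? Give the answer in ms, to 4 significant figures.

4.267 ms

L = 30400 bits.
Transmission delay per hop = L/R = 30400/260000000 = 0.116923 ms; 5 hops → 0.584615 ms.
Propagation delays (d/s per hop): 0.00115, 0.00613208, 0.00014, 0.112745, 0.00246231 ms; sum = 0.122629 ms.
Processing at 4 router(s): 4 × 0.89 ms = 3.56 ms.
End-to-end = 4.267 ms.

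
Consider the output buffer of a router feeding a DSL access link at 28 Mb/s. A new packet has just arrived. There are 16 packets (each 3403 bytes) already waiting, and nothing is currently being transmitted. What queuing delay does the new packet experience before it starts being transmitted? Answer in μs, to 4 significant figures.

Each queued packet: L/R = 27224/28000000 = 972.286 μs.
16 queued → 15556.6 μs.
Queuing delay = 15560 μs.

15560 μs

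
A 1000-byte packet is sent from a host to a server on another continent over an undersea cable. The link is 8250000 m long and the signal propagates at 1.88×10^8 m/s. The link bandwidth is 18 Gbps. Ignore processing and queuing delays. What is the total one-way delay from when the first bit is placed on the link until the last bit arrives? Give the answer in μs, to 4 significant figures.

43880 μs

L = 1000 × 8 = 8000 bits.
Transmission delay = L/R = 8000 / 18000000000 = 0.444444 μs.
Propagation delay = d/s = 8250000 m / 188000000 m/s = 43883 μs.
Total = 43880 μs.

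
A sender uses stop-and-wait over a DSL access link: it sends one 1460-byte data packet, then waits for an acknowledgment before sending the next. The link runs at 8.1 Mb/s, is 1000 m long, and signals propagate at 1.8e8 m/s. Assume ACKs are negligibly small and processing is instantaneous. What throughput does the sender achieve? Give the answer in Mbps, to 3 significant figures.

t_tx = L/R = 11680/8100000 = 0.00144198 s.
t_prop = 1000/180000000 = 5.55556e-06 s; RTT = 1.11111e-05 s.
Cycle = t_tx + RTT = 0.00145309 s.
Throughput = L / cycle = 11680 / 0.00145309 = 8.04 Mbps.

8.04 Mbps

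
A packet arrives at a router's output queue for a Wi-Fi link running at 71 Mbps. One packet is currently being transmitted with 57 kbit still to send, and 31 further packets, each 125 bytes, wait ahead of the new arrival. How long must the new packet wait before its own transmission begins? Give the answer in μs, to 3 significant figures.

Each queued packet: L/R = 1000/71000000 = 14.0845 μs.
31 queued → 436.62 μs.
Plus remaining 57000 bits of current packet: 802.817 μs.
Queuing delay = 1240 μs.

1240 μs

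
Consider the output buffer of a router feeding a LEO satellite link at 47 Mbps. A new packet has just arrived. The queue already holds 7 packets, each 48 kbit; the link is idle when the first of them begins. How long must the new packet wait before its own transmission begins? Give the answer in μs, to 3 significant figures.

7150 μs

Each queued packet: L/R = 48000/47000000 = 1021.28 μs.
7 queued → 7148.94 μs.
Queuing delay = 7150 μs.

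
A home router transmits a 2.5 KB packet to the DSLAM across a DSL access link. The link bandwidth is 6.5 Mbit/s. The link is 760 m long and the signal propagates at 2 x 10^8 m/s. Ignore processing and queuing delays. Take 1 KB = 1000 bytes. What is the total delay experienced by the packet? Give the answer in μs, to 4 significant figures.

3081 μs

L = 20000 bits.
Transmission delay = L/R = 20000 / 6500000 = 3076.92 μs.
Propagation delay = d/s = 760 m / 200000000 m/s = 3.8 μs.
Total = 3081 μs.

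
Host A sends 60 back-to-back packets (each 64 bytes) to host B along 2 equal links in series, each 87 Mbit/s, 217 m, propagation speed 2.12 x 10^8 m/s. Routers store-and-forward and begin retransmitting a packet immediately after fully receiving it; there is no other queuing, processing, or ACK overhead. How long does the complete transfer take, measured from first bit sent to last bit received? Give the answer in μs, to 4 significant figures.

361.0 μs

Per-hop transmission t_tx = L/R = 512/87000000 = 5.88506 μs.
Per-hop propagation t_prop = 217/212000000 = 1.02358 μs.
Pipeline fill: first packet needs 2·t_tx to clear all hops; remaining 59 packets each add one t_tx.
Total = (2+60-1)·t_tx + 2·t_prop = 61·5.88506 + 2·1.02358 = 361.0 μs.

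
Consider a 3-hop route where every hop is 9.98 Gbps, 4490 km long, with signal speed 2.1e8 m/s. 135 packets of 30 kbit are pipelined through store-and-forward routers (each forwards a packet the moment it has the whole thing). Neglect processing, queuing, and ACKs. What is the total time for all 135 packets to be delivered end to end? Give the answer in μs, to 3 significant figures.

Per-hop transmission t_tx = L/R = 30000/9980000000 = 3.00601 μs.
Per-hop propagation t_prop = 4490000/210000000 = 21381 μs.
Pipeline fill: first packet needs 3·t_tx to clear all hops; remaining 134 packets each add one t_tx.
Total = (3+135-1)·t_tx + 3·t_prop = 137·3.00601 + 3·21381 = 64600 μs.

64600 μs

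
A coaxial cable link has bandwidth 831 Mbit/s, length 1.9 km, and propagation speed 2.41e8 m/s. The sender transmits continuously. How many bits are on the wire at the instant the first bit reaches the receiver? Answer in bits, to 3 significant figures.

Propagation delay = 1900 / 241000000 = 7.88382e-06 s.
BDP = R × t_prop = 831000000 × 7.88382e-06 = 6551.45 bits.

6550 bits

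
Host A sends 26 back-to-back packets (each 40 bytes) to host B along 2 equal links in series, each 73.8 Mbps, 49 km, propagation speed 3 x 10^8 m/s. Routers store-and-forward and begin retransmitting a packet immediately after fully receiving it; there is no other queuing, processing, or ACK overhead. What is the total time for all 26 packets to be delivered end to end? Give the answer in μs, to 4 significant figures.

443.7 μs

Per-hop transmission t_tx = L/R = 320/73800000 = 4.33604 μs.
Per-hop propagation t_prop = 49000/300000000 = 163.333 μs.
Pipeline fill: first packet needs 2·t_tx to clear all hops; remaining 25 packets each add one t_tx.
Total = (2+26-1)·t_tx + 2·t_prop = 27·4.33604 + 2·163.333 = 443.7 μs.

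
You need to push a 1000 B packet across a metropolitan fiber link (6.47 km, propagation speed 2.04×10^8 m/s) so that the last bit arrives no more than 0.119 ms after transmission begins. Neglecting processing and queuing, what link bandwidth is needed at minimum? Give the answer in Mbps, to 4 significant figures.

L = 8000 bits.
Propagation delay = 6470 / 204000000 = 0.0317157 ms.
Transmission budget = 0.119 − 0.0317157 = 0.0872843 ms.
R ≥ L / t_tx = 8000 bits / 8.72843e-05 s = 91.65 Mbps.

91.65 Mbps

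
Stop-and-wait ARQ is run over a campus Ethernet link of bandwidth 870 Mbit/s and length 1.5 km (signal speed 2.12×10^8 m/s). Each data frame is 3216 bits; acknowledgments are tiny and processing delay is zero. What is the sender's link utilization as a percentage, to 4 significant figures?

20.71 %

t_tx = L/R = 3216/870000000 = 3.69655e-06 s.
t_prop = 1500/212000000 = 7.07547e-06 s; RTT = 1.41509e-05 s.
Cycle = t_tx + RTT = 1.78475e-05 s.
Utilization = t_tx / cycle = 3.69655e-06/1.78475e-05 = 20.71 %.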